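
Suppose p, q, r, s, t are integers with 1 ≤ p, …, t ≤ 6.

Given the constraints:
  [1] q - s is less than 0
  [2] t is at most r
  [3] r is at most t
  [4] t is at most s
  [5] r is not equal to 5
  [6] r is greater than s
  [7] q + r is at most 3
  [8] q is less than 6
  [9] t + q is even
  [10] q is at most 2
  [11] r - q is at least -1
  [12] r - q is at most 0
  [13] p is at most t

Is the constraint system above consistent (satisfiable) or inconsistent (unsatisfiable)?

Unsatisfiable

Constraints 3, 4, and 6 give s < r, r ≤ t, t ≤ s. Chaining: s < r ≤ t ≤ s, which forces s < s — impossible.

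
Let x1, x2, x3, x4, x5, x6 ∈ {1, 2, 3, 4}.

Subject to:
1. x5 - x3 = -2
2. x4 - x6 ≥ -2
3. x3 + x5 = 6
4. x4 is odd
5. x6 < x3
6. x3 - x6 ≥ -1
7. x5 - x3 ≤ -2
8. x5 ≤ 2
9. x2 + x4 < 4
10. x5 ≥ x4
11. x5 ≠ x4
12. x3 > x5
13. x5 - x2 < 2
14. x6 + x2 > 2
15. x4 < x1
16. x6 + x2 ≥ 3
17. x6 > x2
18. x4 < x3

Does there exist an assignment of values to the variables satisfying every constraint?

The assignment x1 = 3, x2 = 2, x3 = 4, x4 = 1, x5 = 2, x6 = 3 works:
  constraint 1 holds since x5 - x3 = -2.
  constraint 2 holds since x4 - x6 = -2.
The rest check out directly.

Satisfiable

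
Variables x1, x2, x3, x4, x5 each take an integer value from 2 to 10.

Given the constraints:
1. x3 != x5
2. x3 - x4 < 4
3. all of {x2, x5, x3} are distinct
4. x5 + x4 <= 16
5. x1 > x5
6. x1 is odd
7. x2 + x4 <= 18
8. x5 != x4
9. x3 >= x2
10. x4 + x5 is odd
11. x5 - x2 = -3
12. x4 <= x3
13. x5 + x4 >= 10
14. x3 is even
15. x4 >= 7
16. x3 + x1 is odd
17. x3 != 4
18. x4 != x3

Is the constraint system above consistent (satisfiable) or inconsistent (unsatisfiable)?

Satisfiable

Setting (x1, x2, x3, x4, x5) = (9, 8, 10, 8, 5) satisfies everything: constraint 2: x3 - x4 = 2; constraint 4: x5 + x4 = 13; constraint 7: x2 + x4 = 16, and the others follow.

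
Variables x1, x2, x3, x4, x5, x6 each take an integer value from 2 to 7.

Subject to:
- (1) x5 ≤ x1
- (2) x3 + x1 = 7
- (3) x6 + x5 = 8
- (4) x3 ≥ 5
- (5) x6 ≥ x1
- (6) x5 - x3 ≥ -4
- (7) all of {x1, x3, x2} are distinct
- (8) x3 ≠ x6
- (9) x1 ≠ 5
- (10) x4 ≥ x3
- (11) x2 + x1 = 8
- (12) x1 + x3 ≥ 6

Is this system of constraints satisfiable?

Take x1 = 2, x2 = 6, x3 = 5, x4 = 7, x5 = 2, x6 = 6. Then constraint 2: x3 + x1 = 7; constraint 3: x6 + x5 = 8, and every other listed constraint is also met.

Satisfiable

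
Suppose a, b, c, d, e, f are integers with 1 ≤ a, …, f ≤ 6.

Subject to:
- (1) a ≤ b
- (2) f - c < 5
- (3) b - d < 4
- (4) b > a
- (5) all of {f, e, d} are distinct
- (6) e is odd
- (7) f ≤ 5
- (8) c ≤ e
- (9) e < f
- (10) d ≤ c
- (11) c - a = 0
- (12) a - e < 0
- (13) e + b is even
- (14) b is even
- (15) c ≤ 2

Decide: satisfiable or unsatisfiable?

Unsatisfiable

Constraint 6 makes e odd and constraint 14 makes b even, so e + b must be odd. Constraint 13 says e + b is even — contradiction.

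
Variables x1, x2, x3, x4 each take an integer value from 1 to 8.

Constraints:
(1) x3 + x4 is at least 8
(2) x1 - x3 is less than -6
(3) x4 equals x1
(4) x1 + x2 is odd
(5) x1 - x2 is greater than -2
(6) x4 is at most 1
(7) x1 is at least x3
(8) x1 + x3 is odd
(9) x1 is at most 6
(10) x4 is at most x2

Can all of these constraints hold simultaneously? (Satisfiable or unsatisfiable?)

From constraints 7 and 9: x3 ≤ x1 ≤ 6. From constraint 6: x4 ≤ 1. Hence x3 + x4 ≤ 7. But constraint 1 requires x3 + x4 ≥ 8, and 8 > 7. Contradiction.

Unsatisfiable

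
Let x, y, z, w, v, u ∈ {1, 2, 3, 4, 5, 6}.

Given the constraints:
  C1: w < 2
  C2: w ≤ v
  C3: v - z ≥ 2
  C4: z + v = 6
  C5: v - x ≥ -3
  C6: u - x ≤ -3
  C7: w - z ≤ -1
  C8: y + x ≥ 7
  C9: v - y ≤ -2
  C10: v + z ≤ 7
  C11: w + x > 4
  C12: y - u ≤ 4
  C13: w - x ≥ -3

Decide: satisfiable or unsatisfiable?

Constraints 3, 6, 7, 9, 12, and 13 give y − v ≥ 2, v − z ≥ 2, z − w ≥ 1, w − x ≥ -3, x − u ≥ 3, u − y ≥ -4.
Adding all 6 inequalities: the left sides telescope to 0, and the right sides sum to 2 + 2 + 1 + (-3) + 3 + (-4) = 1. So 0 ≥ 1, which is false.

Unsatisfiable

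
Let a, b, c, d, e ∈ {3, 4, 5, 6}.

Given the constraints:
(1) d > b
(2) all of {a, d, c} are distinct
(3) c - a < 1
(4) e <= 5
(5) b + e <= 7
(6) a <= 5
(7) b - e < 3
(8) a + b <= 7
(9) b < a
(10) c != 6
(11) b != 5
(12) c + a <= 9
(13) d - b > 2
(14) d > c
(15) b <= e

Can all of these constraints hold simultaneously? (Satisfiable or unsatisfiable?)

Try a = 4, b = 3, c = 3, d = 6, e = 3.
Check constraint 3: c - a = -1; constraint 5: b + e = 6. The remaining constraints are straightforward to verify.

Satisfiable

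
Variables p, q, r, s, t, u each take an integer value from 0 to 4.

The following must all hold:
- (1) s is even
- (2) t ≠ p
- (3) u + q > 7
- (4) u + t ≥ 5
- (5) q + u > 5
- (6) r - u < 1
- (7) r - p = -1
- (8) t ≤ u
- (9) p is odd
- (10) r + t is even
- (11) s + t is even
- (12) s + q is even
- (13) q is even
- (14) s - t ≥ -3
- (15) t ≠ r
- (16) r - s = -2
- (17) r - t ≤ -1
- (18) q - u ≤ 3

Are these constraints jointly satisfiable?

Satisfiable

Take p = 3, q = 4, r = 2, s = 4, t = 4, u = 4. Then constraint 3: u + q = 8; constraint 4: u + t = 8, and every other listed constraint is also met.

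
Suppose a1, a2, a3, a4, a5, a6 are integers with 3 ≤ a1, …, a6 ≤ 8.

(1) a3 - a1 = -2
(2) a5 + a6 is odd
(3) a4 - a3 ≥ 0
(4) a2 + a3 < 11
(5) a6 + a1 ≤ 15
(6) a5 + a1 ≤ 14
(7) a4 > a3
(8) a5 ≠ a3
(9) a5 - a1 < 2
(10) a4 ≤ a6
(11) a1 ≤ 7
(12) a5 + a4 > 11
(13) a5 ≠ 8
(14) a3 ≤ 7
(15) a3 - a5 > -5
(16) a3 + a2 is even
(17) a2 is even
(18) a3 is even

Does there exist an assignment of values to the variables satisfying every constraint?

Satisfiable

Setting (a1, a2, a3, a4, a5, a6) = (6, 4, 4, 7, 6, 7) satisfies everything: constraint 1: a3 - a1 = -2; constraint 3: a4 - a3 = 3, and the others follow.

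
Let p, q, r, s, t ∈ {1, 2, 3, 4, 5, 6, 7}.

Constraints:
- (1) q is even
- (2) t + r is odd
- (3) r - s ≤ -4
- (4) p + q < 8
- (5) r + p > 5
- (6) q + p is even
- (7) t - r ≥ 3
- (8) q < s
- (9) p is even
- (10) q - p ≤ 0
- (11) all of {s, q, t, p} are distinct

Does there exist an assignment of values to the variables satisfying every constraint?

Satisfiable

The assignment p = 4, q = 2, r = 2, s = 6, t = 5 works:
  constraint 3 holds since r - s = -4.
  constraint 4 holds since p + q = 6.
The rest check out directly.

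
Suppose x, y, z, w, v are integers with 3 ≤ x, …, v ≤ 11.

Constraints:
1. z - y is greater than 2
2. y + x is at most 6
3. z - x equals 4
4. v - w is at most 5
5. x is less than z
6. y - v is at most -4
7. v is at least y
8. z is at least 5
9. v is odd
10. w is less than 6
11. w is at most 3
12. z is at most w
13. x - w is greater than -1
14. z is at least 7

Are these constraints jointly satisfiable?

From constraints 12 and 14: w ≥ z and z ≥ 7, so w ≥ 7. From constraint 10: w ≤ 5. But 5 < 7, so no value of w works.

Unsatisfiable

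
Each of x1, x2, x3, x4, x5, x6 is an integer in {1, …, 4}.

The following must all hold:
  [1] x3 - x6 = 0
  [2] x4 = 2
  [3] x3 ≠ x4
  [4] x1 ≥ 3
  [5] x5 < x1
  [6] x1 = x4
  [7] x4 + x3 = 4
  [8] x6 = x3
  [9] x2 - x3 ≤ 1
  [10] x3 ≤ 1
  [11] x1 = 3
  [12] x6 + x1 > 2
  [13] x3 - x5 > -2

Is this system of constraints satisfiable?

Unsatisfiable

Constraint 11 fixes x1 = 3 and constraint 2 fixes x4 = 2, but constraint 6 requires x1 = x4. Since 3 ≠ 2, contradiction.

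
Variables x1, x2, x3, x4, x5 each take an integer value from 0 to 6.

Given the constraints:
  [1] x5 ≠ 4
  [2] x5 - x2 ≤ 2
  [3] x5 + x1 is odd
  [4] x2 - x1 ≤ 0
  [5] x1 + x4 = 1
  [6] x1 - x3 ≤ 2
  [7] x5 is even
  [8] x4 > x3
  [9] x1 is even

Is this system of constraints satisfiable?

Constraint 7 makes x5 even and constraint 9 makes x1 even, so x5 + x1 must be even. Constraint 3 says x5 + x1 is odd — contradiction.

Unsatisfiable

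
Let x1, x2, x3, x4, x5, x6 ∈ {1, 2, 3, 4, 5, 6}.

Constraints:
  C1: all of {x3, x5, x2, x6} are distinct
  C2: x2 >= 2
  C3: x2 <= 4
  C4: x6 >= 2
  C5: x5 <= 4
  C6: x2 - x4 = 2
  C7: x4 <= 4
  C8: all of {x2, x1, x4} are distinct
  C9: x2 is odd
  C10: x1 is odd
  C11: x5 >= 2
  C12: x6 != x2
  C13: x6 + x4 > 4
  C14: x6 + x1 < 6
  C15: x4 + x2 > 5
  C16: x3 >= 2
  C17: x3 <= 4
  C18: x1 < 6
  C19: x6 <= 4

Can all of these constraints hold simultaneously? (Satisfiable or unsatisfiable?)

Unsatisfiable

Constraints 2, 3, 4, 5, 11, 16, 17, and 19 confine each of x3, x5, x2, x6 to the 3 values {2, …, 4}.
Constraint 1 requires all 4 of them to be distinct, but only 3 values are available — impossible by the pigeonhole principle.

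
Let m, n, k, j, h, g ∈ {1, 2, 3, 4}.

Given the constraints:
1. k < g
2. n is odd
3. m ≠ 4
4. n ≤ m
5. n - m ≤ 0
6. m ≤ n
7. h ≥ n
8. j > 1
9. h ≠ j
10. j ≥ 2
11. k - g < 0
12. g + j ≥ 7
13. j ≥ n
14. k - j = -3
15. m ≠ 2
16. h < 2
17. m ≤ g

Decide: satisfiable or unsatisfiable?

One satisfying assignment is m = 1, n = 1, k = 1, j = 4, h = 1, g = 3.
For the less obvious constraints — constraint 5: n - m = 0; constraint 11: k - g = -2; constraint 12: g + j = 7 — and the others hold by inspection.

Satisfiable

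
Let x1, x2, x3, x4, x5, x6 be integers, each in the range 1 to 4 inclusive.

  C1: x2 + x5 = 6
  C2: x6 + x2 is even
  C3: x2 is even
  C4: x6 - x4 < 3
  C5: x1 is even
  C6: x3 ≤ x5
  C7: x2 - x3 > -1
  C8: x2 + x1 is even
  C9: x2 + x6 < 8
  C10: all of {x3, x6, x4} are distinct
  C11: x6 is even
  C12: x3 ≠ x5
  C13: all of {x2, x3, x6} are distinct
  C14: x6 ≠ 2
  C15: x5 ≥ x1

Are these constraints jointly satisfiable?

Try x1 = 2, x2 = 2, x3 = 1, x4 = 2, x5 = 4, x6 = 4.
Check constraint 1: x2 + x5 = 6; constraint 4: x6 - x4 = 2. The remaining constraints are straightforward to verify.

Satisfiable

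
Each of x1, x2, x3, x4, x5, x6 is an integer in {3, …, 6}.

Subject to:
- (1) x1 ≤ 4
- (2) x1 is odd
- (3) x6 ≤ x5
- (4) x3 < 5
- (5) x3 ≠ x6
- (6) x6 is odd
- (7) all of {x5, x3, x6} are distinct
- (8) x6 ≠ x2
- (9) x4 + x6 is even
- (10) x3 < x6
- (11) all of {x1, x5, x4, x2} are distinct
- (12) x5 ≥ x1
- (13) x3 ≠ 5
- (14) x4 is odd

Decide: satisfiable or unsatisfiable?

Setting (x1, x2, x3, x4, x5, x6) = (3, 4, 3, 5, 6, 5) satisfies everything: constraint 2: x1 = 3 is odd; constraint 7: values 6, 3, 5 are distinct; constraint 11: values 3, 6, 5, 4 are distinct, and the others follow.

Satisfiable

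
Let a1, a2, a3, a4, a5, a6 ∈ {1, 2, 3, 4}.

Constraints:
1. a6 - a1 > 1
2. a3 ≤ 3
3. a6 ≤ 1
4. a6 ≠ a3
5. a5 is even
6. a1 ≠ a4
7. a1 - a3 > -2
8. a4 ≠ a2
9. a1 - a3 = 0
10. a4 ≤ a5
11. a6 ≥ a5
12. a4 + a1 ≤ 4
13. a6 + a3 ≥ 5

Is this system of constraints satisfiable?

From constraint 3: a6 ≤ 1. From constraint 2: a3 ≤ 3. Hence a6 + a3 ≤ 4. But constraint 13 requires a6 + a3 ≥ 5, and 5 > 4. Contradiction.

Unsatisfiable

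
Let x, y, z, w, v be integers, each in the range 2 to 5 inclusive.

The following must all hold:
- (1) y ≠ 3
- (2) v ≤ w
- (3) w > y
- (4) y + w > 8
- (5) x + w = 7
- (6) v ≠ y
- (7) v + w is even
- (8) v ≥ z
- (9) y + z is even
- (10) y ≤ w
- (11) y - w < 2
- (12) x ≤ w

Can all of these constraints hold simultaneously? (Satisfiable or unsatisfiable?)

Satisfiable

Take x = 2, y = 4, z = 2, w = 5, v = 5. Then constraint 4: y + w = 9; constraint 5: x + w = 7; constraint 11: y - w = -1, and every other listed constraint is also met.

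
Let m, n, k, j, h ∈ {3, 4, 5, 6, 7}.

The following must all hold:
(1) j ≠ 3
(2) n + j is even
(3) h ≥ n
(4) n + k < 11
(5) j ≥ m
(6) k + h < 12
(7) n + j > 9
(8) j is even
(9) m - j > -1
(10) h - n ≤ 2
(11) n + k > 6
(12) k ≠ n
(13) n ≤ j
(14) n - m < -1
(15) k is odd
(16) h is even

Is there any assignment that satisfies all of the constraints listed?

Satisfiable

One satisfying assignment is m = 6, n = 4, k = 5, j = 6, h = 6.
For the less obvious constraints — constraint 4: n + k = 9; constraint 6: k + h = 11 — and the others hold by inspection.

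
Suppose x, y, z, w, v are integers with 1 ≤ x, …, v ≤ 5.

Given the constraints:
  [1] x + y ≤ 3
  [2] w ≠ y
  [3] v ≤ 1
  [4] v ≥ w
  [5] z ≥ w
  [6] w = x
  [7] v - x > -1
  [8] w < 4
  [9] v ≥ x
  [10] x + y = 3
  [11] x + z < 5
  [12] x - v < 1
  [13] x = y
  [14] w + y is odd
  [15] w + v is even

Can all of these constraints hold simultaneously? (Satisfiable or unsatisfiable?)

Unsatisfiable

From constraints 6 and 13, w = x = y, so w = y. But constraint 2 says w ≠ y. Contradiction.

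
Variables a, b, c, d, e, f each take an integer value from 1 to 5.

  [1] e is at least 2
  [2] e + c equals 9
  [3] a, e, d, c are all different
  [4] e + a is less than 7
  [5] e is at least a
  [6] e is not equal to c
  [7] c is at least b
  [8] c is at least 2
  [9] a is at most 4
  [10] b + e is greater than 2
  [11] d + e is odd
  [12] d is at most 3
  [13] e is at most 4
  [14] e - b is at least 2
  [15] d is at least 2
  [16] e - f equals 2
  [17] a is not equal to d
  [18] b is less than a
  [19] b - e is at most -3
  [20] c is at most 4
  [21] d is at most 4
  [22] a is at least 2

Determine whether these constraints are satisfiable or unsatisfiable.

Constraints 1, 8, 9, 13, 15, 20, 21, and 22 confine each of a, e, d, c to the 3 values {2, …, 4}.
Constraint 3 requires all 4 of them to be distinct, but only 3 values are available — impossible by the pigeonhole principle.

Unsatisfiable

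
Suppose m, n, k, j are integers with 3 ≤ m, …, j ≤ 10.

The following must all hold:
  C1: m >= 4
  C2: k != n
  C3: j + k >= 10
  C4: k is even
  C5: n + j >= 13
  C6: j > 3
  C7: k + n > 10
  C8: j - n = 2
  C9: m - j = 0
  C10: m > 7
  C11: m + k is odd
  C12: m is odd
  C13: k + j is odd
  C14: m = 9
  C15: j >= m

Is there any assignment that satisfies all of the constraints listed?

Satisfiable

Take m = 9, n = 7, k = 4, j = 9. Then constraint 3: j + k = 13; constraint 5: n + j = 16, and every other listed constraint is also met.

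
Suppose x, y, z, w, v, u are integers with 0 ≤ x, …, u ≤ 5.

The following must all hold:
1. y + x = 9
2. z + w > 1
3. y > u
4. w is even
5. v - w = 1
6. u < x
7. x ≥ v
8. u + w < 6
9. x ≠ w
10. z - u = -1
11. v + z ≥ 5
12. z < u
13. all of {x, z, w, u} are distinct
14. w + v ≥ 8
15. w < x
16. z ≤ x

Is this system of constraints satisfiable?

Take x = 5, y = 4, z = 0, w = 4, v = 5, u = 1. Then constraint 1: y + x = 9; constraint 2: z + w = 4; constraint 5: v - w = 1, and every other listed constraint is also met.

Satisfiable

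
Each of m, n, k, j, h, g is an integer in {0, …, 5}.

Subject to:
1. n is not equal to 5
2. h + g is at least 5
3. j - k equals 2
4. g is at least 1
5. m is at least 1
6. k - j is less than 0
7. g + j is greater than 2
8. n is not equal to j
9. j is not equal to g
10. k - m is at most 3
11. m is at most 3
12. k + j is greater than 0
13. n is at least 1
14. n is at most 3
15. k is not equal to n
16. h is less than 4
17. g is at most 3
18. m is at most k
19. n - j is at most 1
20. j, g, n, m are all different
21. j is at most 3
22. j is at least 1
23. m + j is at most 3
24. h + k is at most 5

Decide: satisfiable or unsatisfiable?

Constraints 4, 5, 11, 13, 14, 17, 21, and 22 confine each of j, g, n, m to the 3 values {1, …, 3}.
Constraint 20 requires all 4 of them to be distinct, but only 3 values are available — impossible by the pigeonhole principle.

Unsatisfiable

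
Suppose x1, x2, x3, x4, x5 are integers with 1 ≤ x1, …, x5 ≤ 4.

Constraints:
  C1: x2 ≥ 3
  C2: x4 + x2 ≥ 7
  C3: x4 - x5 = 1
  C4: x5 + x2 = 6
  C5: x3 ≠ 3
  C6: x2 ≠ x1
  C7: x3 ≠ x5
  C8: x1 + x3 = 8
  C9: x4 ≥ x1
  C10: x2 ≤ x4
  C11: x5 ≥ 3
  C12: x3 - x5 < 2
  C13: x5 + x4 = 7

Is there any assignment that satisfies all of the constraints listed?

Satisfiable

Try x1 = 4, x2 = 3, x3 = 4, x4 = 4, x5 = 3.
Check constraint 2: x4 + x2 = 7; constraint 3: x4 - x5 = 1. The remaining constraints are straightforward to verify.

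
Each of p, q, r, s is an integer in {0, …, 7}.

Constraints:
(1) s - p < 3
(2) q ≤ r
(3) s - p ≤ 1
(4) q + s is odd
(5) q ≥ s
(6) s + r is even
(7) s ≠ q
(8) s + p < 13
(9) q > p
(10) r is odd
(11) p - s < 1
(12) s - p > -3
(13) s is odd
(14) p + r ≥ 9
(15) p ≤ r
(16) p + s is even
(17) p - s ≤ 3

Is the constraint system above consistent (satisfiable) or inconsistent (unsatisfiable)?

Satisfiable

One satisfying assignment is p = 5, q = 6, r = 7, s = 5.
For the less obvious constraints — constraint 1: s - p = 0; constraint 3: s - p = 0; constraint 8: s + p = 10 — and the others hold by inspection.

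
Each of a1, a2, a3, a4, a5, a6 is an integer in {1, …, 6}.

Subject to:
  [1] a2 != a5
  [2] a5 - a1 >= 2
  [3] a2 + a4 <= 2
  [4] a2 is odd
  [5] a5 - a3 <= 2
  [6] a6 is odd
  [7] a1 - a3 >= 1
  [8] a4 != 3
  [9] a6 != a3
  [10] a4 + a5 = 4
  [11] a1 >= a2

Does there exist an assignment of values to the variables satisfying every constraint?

Constraints 2, 5, and 7 give a1 − a3 ≥ 1, a3 − a5 ≥ -2, a5 − a1 ≥ 2.
Adding all 3 inequalities: the left sides telescope to 0, and the right sides sum to 1 + (-2) + 2 = 1. So 0 ≥ 1, which is false.

Unsatisfiable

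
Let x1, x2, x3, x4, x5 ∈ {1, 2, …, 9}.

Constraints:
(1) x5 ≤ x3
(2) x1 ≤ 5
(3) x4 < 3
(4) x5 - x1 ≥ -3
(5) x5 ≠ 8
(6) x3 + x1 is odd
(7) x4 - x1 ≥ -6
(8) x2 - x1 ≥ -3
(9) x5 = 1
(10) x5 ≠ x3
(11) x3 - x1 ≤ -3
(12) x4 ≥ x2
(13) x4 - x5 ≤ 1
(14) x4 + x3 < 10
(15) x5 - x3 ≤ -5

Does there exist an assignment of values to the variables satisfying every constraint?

Unsatisfiable

Constraints 7, 11, 13, and 15 give x3 − x5 ≥ 5, x5 − x4 ≥ -1, x4 − x1 ≥ -6, x1 − x3 ≥ 3.
Adding all 4 inequalities: the left sides telescope to 0, and the right sides sum to 5 + (-1) + (-6) + 3 = 1. So 0 ≥ 1, which is false.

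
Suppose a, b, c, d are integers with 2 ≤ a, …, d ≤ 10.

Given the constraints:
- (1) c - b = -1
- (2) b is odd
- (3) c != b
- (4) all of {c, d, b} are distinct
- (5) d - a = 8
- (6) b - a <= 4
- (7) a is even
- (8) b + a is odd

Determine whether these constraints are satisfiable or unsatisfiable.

Take a = 2, b = 5, c = 4, d = 10. Then constraint 1: c - b = -1; constraint 5: d - a = 8; constraint 6: b - a = 3, and every other listed constraint is also met.

Satisfiable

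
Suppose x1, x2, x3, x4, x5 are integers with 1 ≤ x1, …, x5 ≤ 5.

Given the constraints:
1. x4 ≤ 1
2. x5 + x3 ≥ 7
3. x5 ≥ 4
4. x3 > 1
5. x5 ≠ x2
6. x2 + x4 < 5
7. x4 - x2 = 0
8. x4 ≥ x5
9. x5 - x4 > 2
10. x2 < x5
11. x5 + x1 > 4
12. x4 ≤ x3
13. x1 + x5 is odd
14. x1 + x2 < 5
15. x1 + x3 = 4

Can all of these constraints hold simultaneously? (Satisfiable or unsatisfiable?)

Unsatisfiable

From constraints 3 and 8: x4 ≥ x5 and x5 ≥ 4, so x4 ≥ 4. From constraint 1: x4 ≤ 1. But 1 < 4, so no value of x4 works.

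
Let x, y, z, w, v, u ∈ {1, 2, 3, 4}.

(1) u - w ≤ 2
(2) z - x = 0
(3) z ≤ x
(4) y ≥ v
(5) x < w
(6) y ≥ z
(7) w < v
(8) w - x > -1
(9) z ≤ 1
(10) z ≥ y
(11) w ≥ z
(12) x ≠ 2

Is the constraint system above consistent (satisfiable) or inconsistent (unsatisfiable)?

Constraints 3, 4, 5, 7, and 10 give x < w, w < v, v ≤ y, y ≤ z, z ≤ x. Chaining: x < w < v ≤ y ≤ z ≤ x, which forces x < x — impossible.

Unsatisfiable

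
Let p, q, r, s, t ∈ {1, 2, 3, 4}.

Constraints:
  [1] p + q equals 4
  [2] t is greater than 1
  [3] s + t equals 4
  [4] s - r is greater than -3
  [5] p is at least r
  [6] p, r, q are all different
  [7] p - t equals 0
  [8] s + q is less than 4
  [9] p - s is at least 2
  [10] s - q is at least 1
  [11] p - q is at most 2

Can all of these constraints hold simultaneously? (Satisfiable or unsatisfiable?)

Constraints 9, 10, and 11 give p − s ≥ 2, s − q ≥ 1, q − p ≥ -2.
Adding all 3 inequalities: the left sides telescope to 0, and the right sides sum to 2 + 1 + (-2) = 1. So 0 ≥ 1, which is false.

Unsatisfiable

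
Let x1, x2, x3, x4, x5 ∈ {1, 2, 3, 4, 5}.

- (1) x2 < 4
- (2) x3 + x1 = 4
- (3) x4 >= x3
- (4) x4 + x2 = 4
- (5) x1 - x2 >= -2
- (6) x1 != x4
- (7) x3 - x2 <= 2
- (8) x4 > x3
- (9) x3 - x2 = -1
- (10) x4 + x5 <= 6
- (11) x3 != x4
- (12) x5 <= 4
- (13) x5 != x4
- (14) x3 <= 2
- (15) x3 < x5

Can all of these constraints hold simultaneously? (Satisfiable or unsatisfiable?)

The assignment x1 = 3, x2 = 2, x3 = 1, x4 = 2, x5 = 3 works:
  constraint 2 holds since x3 + x1 = 4.
  constraint 4 holds since x4 + x2 = 4.
The rest check out directly.

Satisfiable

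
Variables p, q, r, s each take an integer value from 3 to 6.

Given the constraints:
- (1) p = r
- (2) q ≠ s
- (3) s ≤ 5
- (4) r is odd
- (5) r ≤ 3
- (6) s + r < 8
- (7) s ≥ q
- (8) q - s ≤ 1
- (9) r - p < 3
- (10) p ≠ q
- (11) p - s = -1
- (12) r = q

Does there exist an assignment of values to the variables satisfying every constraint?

From constraints 1 and 12, p = r = q, so p = q. But constraint 10 says p ≠ q. Contradiction.

Unsatisfiable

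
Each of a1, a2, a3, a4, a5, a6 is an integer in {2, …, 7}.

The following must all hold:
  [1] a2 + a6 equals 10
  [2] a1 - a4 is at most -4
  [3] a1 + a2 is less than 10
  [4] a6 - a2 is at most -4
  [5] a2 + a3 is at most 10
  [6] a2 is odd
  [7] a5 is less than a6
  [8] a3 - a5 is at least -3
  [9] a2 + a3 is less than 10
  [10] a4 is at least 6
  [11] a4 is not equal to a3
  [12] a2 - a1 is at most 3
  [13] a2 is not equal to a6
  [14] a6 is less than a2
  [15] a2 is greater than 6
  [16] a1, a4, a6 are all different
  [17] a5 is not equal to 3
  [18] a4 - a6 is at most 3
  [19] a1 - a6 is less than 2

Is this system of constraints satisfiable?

Unsatisfiable

Constraints 2, 4, 12, and 18 give a2 − a6 ≥ 4, a6 − a4 ≥ -3, a4 − a1 ≥ 4, a1 − a2 ≥ -3.
Adding all 4 inequalities: the left sides telescope to 0, and the right sides sum to 4 + (-3) + 4 + (-3) = 2. So 0 ≥ 2, which is false.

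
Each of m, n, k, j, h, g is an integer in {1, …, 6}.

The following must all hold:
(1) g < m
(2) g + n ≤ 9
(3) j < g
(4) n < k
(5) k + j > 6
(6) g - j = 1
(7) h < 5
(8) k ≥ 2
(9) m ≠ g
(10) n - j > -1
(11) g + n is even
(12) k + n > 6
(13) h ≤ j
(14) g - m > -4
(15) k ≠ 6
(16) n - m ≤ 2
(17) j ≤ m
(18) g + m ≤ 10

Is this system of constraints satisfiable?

Try m = 5, n = 4, k = 5, j = 3, h = 1, g = 4.
Check constraint 2: g + n = 8; constraint 5: k + j = 8. The remaining constraints are straightforward to verify.

Satisfiable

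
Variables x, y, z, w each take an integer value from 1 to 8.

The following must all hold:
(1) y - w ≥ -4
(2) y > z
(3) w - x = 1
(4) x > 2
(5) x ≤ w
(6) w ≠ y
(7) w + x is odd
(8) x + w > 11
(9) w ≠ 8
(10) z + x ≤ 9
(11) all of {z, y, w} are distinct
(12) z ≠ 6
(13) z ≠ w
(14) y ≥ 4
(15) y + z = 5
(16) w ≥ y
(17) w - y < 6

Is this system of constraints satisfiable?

Try x = 6, y = 4, z = 1, w = 7.
Check constraint 1: y - w = -3; constraint 3: w - x = 1; constraint 8: x + w = 13. The remaining constraints are straightforward to verify.

Satisfiable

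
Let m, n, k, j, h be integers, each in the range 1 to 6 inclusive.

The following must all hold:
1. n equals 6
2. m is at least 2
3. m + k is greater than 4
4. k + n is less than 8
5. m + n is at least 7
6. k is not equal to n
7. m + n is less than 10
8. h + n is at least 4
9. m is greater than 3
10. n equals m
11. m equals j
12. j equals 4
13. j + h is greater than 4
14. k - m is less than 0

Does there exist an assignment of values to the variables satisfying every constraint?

Constraint 1 fixes n = 6 and constraint 12 fixes j = 4. Constraints 10 and 11 give n = m = j, so n = j. But 6 ≠ 4 — contradiction.

Unsatisfiable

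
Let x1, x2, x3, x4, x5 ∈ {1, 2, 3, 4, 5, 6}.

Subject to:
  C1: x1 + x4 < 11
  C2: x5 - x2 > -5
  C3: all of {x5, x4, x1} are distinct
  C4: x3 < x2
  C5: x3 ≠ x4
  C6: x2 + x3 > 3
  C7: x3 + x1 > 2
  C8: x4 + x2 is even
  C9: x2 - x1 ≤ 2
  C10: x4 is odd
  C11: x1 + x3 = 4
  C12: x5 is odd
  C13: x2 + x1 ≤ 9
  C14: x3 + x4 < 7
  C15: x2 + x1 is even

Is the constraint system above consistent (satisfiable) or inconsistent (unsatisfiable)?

Satisfiable

Setting (x1, x2, x3, x4, x5) = (3, 5, 1, 5, 1) satisfies everything: constraint 1: x1 + x4 = 8; constraint 2: x5 - x2 = -4; constraint 6: x2 + x3 = 6, and the others follow.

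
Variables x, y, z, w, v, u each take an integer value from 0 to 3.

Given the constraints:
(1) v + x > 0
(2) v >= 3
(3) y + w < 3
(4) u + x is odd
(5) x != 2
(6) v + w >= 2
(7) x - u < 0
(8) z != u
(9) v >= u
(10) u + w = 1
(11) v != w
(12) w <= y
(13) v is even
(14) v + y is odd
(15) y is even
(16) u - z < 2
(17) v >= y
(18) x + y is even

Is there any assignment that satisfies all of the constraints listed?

Constraint 13 makes v even and constraint 15 makes y even, so v + y must be even. Constraint 14 says v + y is odd — contradiction.

Unsatisfiable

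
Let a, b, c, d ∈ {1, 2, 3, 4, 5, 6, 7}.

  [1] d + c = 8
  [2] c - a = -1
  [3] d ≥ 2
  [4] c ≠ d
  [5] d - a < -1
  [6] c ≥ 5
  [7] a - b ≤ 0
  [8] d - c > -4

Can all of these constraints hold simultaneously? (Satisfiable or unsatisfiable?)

Satisfiable

Try a = 6, b = 6, c = 5, d = 3.
Check constraint 1: d + c = 8; constraint 2: c - a = -1. The remaining constraints are straightforward to verify.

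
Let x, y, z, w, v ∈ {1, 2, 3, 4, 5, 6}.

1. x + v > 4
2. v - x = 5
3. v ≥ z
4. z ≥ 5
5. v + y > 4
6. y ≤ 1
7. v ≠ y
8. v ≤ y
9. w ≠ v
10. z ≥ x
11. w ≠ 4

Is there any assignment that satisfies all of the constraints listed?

Unsatisfiable

From constraints 3 and 4: v ≥ z and z ≥ 5, so v ≥ 5. From constraints 6 and 8: v ≤ y and y ≤ 1, so v ≤ 1. But 1 < 5, so no value of v works.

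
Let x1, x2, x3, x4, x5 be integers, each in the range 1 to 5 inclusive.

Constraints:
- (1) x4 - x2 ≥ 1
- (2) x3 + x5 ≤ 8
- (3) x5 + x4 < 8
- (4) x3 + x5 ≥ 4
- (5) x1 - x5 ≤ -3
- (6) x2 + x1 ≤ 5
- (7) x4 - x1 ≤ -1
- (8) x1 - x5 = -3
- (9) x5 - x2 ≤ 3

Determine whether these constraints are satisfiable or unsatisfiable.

Constraints 1, 5, 7, and 9 give x2 − x5 ≥ -3, x5 − x1 ≥ 3, x1 − x4 ≥ 1, x4 − x2 ≥ 1.
Adding all 4 inequalities: the left sides telescope to 0, and the right sides sum to (-3) + 3 + 1 + 1 = 2. So 0 ≥ 2, which is false.

Unsatisfiable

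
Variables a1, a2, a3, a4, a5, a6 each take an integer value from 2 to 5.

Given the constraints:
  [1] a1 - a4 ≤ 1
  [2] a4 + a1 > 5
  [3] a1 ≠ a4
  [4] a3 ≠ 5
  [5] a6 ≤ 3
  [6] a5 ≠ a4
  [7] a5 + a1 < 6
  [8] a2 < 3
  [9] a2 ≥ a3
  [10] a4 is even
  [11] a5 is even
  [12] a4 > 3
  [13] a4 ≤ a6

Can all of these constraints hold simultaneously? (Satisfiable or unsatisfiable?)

From constraint 12: a4 ≥ 4. From constraints 5 and 13: a4 ≤ a6 and a6 ≤ 3, so a4 ≤ 3. But 3 < 4, so no value of a4 works.

Unsatisfiable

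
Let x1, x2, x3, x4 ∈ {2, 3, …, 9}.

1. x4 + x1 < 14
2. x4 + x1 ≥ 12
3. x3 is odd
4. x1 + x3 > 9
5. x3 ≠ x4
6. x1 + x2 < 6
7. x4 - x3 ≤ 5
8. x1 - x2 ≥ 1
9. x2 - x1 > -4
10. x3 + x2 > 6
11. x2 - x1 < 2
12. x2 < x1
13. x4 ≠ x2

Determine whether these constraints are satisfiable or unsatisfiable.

Satisfiable

Take x1 = 3, x2 = 2, x3 = 7, x4 = 9. Then constraint 1: x4 + x1 = 12; constraint 2: x4 + x1 = 12; constraint 4: x1 + x3 = 10, and every other listed constraint is also met.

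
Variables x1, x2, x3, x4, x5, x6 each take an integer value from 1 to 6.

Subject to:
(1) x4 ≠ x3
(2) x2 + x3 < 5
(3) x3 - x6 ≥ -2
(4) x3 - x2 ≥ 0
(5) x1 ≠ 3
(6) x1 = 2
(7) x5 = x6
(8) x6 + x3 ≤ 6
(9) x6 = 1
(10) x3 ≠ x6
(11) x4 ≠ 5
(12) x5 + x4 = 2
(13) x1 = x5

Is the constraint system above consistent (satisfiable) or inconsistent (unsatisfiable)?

Constraint 6 fixes x1 = 2 and constraint 9 fixes x6 = 1. Constraints 7 and 13 give x1 = x5 = x6, so x1 = x6. But 2 ≠ 1 — contradiction.

Unsatisfiable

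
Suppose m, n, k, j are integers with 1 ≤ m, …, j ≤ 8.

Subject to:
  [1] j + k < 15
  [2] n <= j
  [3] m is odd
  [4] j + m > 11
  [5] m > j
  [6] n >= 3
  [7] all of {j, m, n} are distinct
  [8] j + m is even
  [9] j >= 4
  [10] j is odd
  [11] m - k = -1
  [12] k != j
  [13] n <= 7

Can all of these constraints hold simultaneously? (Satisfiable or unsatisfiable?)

The assignment m = 7, n = 3, k = 8, j = 5 works:
  constraint 1 holds since j + k = 13.
  constraint 4 holds since j + m = 12.
  constraint 11 holds since m - k = -1.
The rest check out directly.

Satisfiable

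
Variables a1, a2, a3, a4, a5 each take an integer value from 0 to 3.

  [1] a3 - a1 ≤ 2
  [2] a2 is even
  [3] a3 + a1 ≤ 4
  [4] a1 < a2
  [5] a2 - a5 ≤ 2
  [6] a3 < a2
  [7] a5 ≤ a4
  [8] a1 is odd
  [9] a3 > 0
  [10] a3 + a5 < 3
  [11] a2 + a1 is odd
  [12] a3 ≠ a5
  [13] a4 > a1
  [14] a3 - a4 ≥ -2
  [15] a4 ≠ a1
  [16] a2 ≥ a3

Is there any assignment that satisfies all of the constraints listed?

Setting (a1, a2, a3, a4, a5) = (1, 2, 1, 2, 0) satisfies everything: constraint 1: a3 - a1 = 0; constraint 3: a3 + a1 = 2; constraint 5: a2 - a5 = 2, and the others follow.

Satisfiable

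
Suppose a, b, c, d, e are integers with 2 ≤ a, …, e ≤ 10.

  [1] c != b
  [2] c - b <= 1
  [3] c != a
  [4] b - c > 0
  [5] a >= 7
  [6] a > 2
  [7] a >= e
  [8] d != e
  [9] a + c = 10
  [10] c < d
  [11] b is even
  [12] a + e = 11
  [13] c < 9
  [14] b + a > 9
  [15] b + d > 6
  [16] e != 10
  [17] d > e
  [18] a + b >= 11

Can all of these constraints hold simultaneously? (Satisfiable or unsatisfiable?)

Satisfiable

Setting (a, b, c, d, e) = (8, 4, 2, 4, 3) satisfies everything: constraint 2: c - b = -2; constraint 4: b - c = 2; constraint 9: a + c = 10, and the others follow.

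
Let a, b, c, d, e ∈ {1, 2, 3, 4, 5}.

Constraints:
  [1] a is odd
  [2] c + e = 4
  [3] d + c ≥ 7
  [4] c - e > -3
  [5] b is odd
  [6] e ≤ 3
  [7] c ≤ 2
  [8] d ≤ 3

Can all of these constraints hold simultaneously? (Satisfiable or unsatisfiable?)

Unsatisfiable

From constraint 8: d ≤ 3. From constraint 7: c ≤ 2. Hence d + c ≤ 5. But constraint 3 requires d + c ≥ 7, and 7 > 5. Contradiction.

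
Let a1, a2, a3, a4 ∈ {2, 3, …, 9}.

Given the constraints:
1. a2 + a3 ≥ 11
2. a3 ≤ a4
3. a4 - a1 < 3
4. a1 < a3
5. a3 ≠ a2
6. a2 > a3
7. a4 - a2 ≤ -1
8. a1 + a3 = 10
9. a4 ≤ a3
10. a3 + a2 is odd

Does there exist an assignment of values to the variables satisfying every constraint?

Satisfiable

The assignment a1 = 4, a2 = 7, a3 = 6, a4 = 6 works:
  constraint 1 holds since a2 + a3 = 13.
  constraint 3 holds since a4 - a1 = 2.
The rest check out directly.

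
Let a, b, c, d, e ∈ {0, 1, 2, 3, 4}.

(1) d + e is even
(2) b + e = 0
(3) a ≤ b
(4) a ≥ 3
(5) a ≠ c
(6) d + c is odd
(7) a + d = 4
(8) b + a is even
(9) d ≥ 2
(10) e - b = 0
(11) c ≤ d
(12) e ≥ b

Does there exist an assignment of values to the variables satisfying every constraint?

Unsatisfiable

From constraint 4: a ≥ 3. From constraint 9: d ≥ 2. Hence a + d ≥ 5. But constraint 7 requires a + d = 4, and 4 < 5. Contradiction.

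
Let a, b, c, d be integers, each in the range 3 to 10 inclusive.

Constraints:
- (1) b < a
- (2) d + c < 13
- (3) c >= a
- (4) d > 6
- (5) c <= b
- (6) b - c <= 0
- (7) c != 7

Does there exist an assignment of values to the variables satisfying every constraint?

Constraints 1, 3, and 5 give a ≤ c, c ≤ b, b < a. Chaining: a ≤ c ≤ b < a, which forces a < a — impossible.

Unsatisfiable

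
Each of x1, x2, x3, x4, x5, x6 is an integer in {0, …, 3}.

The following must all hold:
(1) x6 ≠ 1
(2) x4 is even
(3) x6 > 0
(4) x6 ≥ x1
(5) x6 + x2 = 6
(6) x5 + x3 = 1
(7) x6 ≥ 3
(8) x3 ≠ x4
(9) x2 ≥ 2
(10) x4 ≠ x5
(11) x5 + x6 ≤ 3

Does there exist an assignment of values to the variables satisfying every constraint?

Satisfiable

Try x1 = 2, x2 = 3, x3 = 1, x4 = 2, x5 = 0, x6 = 3.
Check constraint 5: x6 + x2 = 6; constraint 6: x5 + x3 = 1; constraint 11: x5 + x6 = 3. The remaining constraints are straightforward to verify.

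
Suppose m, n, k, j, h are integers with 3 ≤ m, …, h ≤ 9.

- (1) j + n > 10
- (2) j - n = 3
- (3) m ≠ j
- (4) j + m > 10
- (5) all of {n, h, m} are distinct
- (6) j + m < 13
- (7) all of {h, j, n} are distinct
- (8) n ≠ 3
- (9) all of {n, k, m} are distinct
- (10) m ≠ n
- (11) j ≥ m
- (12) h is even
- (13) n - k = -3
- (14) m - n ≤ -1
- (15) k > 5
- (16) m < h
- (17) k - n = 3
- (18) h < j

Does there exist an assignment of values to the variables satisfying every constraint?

Setting (m, n, k, j, h) = (3, 5, 8, 8, 4) satisfies everything: constraint 1: j + n = 13; constraint 2: j - n = 3; constraint 4: j + m = 11, and the others follow.

Satisfiable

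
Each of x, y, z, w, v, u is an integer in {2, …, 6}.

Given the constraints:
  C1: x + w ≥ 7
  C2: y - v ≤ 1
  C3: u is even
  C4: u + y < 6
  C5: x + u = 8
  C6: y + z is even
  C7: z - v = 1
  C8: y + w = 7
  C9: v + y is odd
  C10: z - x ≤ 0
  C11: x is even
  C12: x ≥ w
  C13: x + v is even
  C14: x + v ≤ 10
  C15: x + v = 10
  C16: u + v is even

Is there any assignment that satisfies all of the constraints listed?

Satisfiable

Take x = 6, y = 3, z = 5, w = 4, v = 4, u = 2. Then constraint 1: x + w = 10; constraint 2: y - v = -1, and every other listed constraint is also met.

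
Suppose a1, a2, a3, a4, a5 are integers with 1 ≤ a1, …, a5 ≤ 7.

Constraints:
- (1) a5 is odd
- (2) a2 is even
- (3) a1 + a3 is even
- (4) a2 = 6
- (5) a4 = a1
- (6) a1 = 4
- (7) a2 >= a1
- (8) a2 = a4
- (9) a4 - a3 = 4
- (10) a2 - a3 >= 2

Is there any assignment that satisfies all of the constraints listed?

Unsatisfiable

Constraint 4 fixes a2 = 6 and constraint 6 fixes a1 = 4. Constraints 5 and 8 give a2 = a4 = a1, so a2 = a1. But 6 ≠ 4 — contradiction.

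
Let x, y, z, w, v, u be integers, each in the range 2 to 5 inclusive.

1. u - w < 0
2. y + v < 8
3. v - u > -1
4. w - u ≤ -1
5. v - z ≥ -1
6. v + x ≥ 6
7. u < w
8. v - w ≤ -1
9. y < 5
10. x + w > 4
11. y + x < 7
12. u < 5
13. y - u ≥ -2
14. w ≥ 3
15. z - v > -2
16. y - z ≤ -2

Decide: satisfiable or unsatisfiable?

Unsatisfiable

Constraints 4, 5, 8, 13, and 16 give w − v ≥ 1, v − z ≥ -1, z − y ≥ 2, y − u ≥ -2, u − w ≥ 1.
Adding all 5 inequalities: the left sides telescope to 0, and the right sides sum to 1 + (-1) + 2 + (-2) + 1 = 1. So 0 ≥ 1, which is false.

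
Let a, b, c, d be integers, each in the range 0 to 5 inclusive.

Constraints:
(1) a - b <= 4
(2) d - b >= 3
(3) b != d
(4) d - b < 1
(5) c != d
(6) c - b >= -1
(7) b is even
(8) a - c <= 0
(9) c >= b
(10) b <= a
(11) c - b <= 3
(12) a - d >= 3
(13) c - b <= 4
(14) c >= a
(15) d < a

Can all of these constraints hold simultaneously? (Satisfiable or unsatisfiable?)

Constraints 2, 8, 12, and 13 give b − c ≥ -4, c − a ≥ 0, a − d ≥ 3, d − b ≥ 3.
Adding all 4 inequalities: the left sides telescope to 0, and the right sides sum to (-4) + 0 + 3 + 3 = 2. So 0 ≥ 2, which is false.

Unsatisfiable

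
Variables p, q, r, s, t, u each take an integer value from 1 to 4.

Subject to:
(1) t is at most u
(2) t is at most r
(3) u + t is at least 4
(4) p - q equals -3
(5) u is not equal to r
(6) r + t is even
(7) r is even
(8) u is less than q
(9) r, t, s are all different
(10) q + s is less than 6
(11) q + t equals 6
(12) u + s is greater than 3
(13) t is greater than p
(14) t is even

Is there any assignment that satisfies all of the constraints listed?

One satisfying assignment is p = 1, q = 4, r = 4, s = 1, t = 2, u = 3.
For the less obvious constraints — constraint 3: u + t = 5; constraint 4: p - q = -3; constraint 10: q + s = 5 — and the others hold by inspection.

Satisfiable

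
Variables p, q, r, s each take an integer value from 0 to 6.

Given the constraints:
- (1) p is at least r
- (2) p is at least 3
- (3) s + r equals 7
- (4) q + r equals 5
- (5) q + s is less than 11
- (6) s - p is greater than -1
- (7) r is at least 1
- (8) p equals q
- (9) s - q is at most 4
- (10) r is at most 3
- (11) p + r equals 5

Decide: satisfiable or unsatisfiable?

Setting (p, q, r, s) = (4, 4, 1, 6) satisfies everything: constraint 3: s + r = 7; constraint 4: q + r = 5, and the others follow.

Satisfiable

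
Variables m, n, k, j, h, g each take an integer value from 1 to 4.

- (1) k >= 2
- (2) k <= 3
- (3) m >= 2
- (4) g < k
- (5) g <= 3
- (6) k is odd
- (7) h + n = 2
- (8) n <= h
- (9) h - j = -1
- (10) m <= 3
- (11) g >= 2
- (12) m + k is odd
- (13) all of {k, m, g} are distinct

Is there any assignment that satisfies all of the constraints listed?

Unsatisfiable

Constraints 1, 2, 3, 5, 10, and 11 confine each of k, m, g to the 2 values {2, 3}.
Constraint 13 requires all 3 of them to be distinct, but only 2 values are available — impossible by the pigeonhole principle.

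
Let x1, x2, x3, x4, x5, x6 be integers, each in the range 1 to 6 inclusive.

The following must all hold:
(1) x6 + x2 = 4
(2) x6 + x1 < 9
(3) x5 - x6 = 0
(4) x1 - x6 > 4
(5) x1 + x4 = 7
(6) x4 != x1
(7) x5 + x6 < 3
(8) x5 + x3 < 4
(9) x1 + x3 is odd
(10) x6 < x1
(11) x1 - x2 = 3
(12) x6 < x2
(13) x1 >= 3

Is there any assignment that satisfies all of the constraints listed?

Satisfiable

The assignment x1 = 6, x2 = 3, x3 = 1, x4 = 1, x5 = 1, x6 = 1 works:
  constraint 1 holds since x6 + x2 = 4.
  constraint 2 holds since x6 + x1 = 7.
The rest check out directly.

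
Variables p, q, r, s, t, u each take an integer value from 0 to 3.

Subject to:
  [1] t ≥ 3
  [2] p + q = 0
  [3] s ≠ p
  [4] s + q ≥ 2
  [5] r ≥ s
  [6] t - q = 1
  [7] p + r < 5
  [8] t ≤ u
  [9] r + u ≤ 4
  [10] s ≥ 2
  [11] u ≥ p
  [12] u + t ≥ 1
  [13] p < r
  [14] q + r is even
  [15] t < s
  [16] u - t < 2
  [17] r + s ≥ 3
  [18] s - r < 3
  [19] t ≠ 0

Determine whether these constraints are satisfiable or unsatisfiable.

From constraints 5 and 10: r ≥ s ≥ 2. From constraints 1 and 8: u ≥ t ≥ 3. Hence r + u ≥ 5. But constraint 9 requires r + u ≤ 4, and 4 < 5. Contradiction.

Unsatisfiable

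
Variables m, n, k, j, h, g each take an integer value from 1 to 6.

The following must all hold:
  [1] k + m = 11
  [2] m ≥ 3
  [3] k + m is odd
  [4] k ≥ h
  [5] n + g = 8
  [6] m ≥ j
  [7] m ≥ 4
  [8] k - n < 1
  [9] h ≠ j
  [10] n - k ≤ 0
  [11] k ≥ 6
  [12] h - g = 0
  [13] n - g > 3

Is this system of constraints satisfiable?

Try m = 5, n = 6, k = 6, j = 5, h = 2, g = 2.
Check constraint 1: k + m = 11; constraint 5: n + g = 8; constraint 8: k - n = 0. The remaining constraints are straightforward to verify.

Satisfiable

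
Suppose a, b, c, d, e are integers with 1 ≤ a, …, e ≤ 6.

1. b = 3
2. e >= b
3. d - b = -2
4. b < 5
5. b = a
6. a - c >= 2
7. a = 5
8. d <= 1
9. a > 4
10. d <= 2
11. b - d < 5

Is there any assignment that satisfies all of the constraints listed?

Unsatisfiable

Constraint 1 fixes b = 3 and constraint 7 fixes a = 5, but constraint 5 requires b = a. Since 3 ≠ 5, contradiction.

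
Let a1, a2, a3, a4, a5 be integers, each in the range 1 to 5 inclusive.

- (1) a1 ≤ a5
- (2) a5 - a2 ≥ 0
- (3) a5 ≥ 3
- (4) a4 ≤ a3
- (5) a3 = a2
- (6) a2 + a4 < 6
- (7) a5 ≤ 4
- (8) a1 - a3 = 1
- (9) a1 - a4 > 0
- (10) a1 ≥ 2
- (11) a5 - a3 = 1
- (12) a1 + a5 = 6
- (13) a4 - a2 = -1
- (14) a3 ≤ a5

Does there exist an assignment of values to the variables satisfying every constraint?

Satisfiable

One satisfying assignment is a1 = 3, a2 = 2, a3 = 2, a4 = 1, a5 = 3.
For the less obvious constraints — constraint 2: a5 - a2 = 1; constraint 6: a2 + a4 = 3; constraint 8: a1 - a3 = 1 — and the others hold by inspection.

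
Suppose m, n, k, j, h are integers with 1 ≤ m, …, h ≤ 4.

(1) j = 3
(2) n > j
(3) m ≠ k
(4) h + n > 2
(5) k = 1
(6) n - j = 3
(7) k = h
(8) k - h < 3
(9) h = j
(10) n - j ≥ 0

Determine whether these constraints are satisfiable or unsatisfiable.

Constraint 5 fixes k = 1 and constraint 1 fixes j = 3. Constraints 7 and 9 give k = h = j, so k = j. But 1 ≠ 3 — contradiction.

Unsatisfiable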